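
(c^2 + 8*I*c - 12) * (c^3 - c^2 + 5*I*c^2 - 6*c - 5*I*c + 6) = c^5 - c^4 + 13*I*c^4 - 58*c^3 - 13*I*c^3 + 58*c^2 - 108*I*c^2 + 72*c + 108*I*c - 72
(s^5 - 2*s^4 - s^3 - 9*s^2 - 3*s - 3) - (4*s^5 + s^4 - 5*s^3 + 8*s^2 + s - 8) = -3*s^5 - 3*s^4 + 4*s^3 - 17*s^2 - 4*s + 5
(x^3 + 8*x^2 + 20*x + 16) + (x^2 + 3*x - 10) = x^3 + 9*x^2 + 23*x + 6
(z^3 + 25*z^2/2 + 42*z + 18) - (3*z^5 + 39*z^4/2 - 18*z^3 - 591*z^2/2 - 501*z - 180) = -3*z^5 - 39*z^4/2 + 19*z^3 + 308*z^2 + 543*z + 198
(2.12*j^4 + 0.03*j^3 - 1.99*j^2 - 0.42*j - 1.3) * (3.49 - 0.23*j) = -0.4876*j^5 + 7.3919*j^4 + 0.5624*j^3 - 6.8485*j^2 - 1.1668*j - 4.537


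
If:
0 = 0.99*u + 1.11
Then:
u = -1.12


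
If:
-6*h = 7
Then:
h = -7/6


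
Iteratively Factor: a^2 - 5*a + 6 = (a - 3)*(a - 2)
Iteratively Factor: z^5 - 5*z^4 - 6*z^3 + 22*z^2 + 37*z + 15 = (z - 3)*(z^4 - 2*z^3 - 12*z^2 - 14*z - 5) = (z - 3)*(z + 1)*(z^3 - 3*z^2 - 9*z - 5) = (z - 3)*(z + 1)^2*(z^2 - 4*z - 5) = (z - 5)*(z - 3)*(z + 1)^2*(z + 1)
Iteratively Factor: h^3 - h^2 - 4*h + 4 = (h - 2)*(h^2 + h - 2) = (h - 2)*(h + 2)*(h - 1)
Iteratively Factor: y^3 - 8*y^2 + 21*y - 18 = (y - 2)*(y^2 - 6*y + 9) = (y - 3)*(y - 2)*(y - 3)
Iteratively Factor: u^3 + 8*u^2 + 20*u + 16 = (u + 4)*(u^2 + 4*u + 4) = (u + 2)*(u + 4)*(u + 2)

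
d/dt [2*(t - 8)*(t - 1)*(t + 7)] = 6*t^2 - 8*t - 110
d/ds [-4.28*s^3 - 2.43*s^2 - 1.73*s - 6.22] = -12.84*s^2 - 4.86*s - 1.73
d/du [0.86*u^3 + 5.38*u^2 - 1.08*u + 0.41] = 2.58*u^2 + 10.76*u - 1.08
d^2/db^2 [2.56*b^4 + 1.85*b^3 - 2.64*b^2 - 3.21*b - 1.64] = 30.72*b^2 + 11.1*b - 5.28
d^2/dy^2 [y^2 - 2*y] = 2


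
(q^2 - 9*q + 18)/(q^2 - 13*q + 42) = (q - 3)/(q - 7)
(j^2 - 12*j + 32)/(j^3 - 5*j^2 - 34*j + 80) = (j - 4)/(j^2 + 3*j - 10)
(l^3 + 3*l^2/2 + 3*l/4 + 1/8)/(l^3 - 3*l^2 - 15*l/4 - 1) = (l + 1/2)/(l - 4)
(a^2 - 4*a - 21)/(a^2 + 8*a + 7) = (a^2 - 4*a - 21)/(a^2 + 8*a + 7)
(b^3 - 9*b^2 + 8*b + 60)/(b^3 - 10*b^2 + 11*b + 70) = (b - 6)/(b - 7)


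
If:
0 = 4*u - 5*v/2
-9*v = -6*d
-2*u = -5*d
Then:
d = 0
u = 0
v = 0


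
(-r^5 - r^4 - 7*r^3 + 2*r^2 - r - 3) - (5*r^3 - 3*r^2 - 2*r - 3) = -r^5 - r^4 - 12*r^3 + 5*r^2 + r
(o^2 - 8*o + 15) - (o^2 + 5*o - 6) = 21 - 13*o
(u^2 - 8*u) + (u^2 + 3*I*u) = 2*u^2 - 8*u + 3*I*u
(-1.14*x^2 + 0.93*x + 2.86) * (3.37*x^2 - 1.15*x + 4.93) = -3.8418*x^4 + 4.4451*x^3 + 2.9485*x^2 + 1.2959*x + 14.0998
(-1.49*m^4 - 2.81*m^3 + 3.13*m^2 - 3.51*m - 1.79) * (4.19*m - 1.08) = -6.2431*m^5 - 10.1647*m^4 + 16.1495*m^3 - 18.0873*m^2 - 3.7093*m + 1.9332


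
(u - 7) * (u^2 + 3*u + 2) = u^3 - 4*u^2 - 19*u - 14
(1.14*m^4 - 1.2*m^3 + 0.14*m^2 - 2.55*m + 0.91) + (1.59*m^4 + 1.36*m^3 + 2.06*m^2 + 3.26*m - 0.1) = 2.73*m^4 + 0.16*m^3 + 2.2*m^2 + 0.71*m + 0.81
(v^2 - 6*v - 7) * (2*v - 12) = 2*v^3 - 24*v^2 + 58*v + 84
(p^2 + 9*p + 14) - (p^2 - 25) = 9*p + 39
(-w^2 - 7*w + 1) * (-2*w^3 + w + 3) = 2*w^5 + 14*w^4 - 3*w^3 - 10*w^2 - 20*w + 3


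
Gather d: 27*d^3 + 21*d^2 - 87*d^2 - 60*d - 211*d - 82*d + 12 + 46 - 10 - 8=27*d^3 - 66*d^2 - 353*d + 40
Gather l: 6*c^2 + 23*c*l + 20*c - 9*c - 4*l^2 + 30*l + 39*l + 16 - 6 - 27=6*c^2 + 11*c - 4*l^2 + l*(23*c + 69) - 17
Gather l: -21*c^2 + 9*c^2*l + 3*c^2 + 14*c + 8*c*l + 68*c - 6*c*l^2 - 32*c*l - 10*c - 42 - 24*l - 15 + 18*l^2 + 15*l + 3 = -18*c^2 + 72*c + l^2*(18 - 6*c) + l*(9*c^2 - 24*c - 9) - 54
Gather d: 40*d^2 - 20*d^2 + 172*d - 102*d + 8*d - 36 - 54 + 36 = 20*d^2 + 78*d - 54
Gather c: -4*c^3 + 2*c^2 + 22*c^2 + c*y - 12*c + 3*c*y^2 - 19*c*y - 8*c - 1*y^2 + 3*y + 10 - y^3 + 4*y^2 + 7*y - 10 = -4*c^3 + 24*c^2 + c*(3*y^2 - 18*y - 20) - y^3 + 3*y^2 + 10*y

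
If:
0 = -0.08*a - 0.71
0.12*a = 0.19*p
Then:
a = -8.88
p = -5.61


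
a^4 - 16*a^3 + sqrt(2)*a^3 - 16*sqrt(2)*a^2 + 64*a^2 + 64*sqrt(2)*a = a*(a - 8)^2*(a + sqrt(2))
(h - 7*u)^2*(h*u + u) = h^3*u - 14*h^2*u^2 + h^2*u + 49*h*u^3 - 14*h*u^2 + 49*u^3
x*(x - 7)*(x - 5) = x^3 - 12*x^2 + 35*x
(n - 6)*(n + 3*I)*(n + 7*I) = n^3 - 6*n^2 + 10*I*n^2 - 21*n - 60*I*n + 126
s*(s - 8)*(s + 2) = s^3 - 6*s^2 - 16*s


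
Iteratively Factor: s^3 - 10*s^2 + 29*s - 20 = (s - 5)*(s^2 - 5*s + 4) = (s - 5)*(s - 1)*(s - 4)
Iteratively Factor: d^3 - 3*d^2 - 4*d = (d - 4)*(d^2 + d) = d*(d - 4)*(d + 1)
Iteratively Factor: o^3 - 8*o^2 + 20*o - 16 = (o - 2)*(o^2 - 6*o + 8) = (o - 4)*(o - 2)*(o - 2)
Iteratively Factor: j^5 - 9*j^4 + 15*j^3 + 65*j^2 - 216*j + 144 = (j - 4)*(j^4 - 5*j^3 - 5*j^2 + 45*j - 36) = (j - 4)*(j - 3)*(j^3 - 2*j^2 - 11*j + 12) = (j - 4)*(j - 3)*(j - 1)*(j^2 - j - 12) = (j - 4)^2*(j - 3)*(j - 1)*(j + 3)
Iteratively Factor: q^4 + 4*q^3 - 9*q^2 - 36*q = (q - 3)*(q^3 + 7*q^2 + 12*q) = q*(q - 3)*(q^2 + 7*q + 12) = q*(q - 3)*(q + 4)*(q + 3)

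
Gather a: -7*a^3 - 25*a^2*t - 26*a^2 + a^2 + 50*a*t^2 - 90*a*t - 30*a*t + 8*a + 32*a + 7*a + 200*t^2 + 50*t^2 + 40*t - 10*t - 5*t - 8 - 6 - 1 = -7*a^3 + a^2*(-25*t - 25) + a*(50*t^2 - 120*t + 47) + 250*t^2 + 25*t - 15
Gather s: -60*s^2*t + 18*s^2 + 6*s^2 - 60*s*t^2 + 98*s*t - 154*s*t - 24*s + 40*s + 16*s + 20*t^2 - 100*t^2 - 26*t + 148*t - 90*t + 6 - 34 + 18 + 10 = s^2*(24 - 60*t) + s*(-60*t^2 - 56*t + 32) - 80*t^2 + 32*t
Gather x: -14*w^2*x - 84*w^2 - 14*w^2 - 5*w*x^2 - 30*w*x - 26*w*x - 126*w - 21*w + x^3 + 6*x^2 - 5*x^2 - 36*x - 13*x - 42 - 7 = -98*w^2 - 147*w + x^3 + x^2*(1 - 5*w) + x*(-14*w^2 - 56*w - 49) - 49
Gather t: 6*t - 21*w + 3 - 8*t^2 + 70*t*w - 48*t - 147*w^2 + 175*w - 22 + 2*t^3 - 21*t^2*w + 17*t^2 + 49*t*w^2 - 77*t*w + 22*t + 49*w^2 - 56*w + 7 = 2*t^3 + t^2*(9 - 21*w) + t*(49*w^2 - 7*w - 20) - 98*w^2 + 98*w - 12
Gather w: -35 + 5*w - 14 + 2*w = 7*w - 49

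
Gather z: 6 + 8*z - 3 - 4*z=4*z + 3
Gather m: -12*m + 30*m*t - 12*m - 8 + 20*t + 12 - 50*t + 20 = m*(30*t - 24) - 30*t + 24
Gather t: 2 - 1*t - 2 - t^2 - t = -t^2 - 2*t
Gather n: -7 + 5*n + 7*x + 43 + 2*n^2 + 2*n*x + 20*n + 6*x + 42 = 2*n^2 + n*(2*x + 25) + 13*x + 78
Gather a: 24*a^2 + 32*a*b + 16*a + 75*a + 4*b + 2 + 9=24*a^2 + a*(32*b + 91) + 4*b + 11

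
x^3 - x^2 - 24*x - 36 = (x - 6)*(x + 2)*(x + 3)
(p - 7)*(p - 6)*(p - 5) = p^3 - 18*p^2 + 107*p - 210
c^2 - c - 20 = (c - 5)*(c + 4)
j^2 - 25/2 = (j - 5*sqrt(2)/2)*(j + 5*sqrt(2)/2)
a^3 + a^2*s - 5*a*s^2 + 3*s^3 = (a - s)^2*(a + 3*s)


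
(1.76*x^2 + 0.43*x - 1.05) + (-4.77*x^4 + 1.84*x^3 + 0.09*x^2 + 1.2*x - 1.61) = -4.77*x^4 + 1.84*x^3 + 1.85*x^2 + 1.63*x - 2.66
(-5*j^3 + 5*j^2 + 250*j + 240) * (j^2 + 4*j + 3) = -5*j^5 - 15*j^4 + 255*j^3 + 1255*j^2 + 1710*j + 720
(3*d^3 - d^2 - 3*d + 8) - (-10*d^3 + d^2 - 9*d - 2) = 13*d^3 - 2*d^2 + 6*d + 10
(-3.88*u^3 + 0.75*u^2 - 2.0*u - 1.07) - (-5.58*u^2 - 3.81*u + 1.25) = -3.88*u^3 + 6.33*u^2 + 1.81*u - 2.32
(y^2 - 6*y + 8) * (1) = y^2 - 6*y + 8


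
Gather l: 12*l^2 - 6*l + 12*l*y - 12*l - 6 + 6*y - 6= 12*l^2 + l*(12*y - 18) + 6*y - 12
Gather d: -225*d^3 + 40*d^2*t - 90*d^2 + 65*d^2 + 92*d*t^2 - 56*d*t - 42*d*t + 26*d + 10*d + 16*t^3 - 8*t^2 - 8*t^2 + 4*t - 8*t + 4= -225*d^3 + d^2*(40*t - 25) + d*(92*t^2 - 98*t + 36) + 16*t^3 - 16*t^2 - 4*t + 4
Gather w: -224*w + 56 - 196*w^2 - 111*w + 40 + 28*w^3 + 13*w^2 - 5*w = 28*w^3 - 183*w^2 - 340*w + 96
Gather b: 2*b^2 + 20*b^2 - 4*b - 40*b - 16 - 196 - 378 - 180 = 22*b^2 - 44*b - 770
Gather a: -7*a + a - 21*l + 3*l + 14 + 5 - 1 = -6*a - 18*l + 18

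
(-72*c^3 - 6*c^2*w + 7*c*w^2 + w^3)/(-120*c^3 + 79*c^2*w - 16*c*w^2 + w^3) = (24*c^2 + 10*c*w + w^2)/(40*c^2 - 13*c*w + w^2)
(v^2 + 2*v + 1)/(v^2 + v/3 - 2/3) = 3*(v + 1)/(3*v - 2)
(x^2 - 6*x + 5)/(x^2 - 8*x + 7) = (x - 5)/(x - 7)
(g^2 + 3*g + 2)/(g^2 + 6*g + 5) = (g + 2)/(g + 5)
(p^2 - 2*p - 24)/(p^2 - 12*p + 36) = (p + 4)/(p - 6)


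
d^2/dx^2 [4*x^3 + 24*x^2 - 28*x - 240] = 24*x + 48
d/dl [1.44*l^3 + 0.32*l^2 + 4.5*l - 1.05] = 4.32*l^2 + 0.64*l + 4.5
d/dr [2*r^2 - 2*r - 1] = 4*r - 2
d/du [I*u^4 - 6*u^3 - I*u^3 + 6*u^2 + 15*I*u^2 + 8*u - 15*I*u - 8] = 4*I*u^3 + u^2*(-18 - 3*I) + u*(12 + 30*I) + 8 - 15*I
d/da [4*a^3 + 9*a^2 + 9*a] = 12*a^2 + 18*a + 9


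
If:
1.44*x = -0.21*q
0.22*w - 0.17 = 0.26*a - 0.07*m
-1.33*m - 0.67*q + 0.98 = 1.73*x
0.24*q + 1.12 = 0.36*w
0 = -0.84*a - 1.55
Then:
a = -1.85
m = 3.37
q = -8.39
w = -2.48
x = 1.22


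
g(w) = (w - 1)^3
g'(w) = 3*(w - 1)^2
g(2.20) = 1.73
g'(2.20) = 4.32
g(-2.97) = -62.57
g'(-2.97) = 47.28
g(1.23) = 0.01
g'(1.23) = 0.16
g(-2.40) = -39.30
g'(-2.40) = 34.68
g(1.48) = 0.11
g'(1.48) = 0.69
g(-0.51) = -3.44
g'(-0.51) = 6.84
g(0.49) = -0.13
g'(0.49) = 0.78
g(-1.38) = -13.48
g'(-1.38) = 16.99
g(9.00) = 512.00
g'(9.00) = 192.00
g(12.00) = 1331.00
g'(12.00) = 363.00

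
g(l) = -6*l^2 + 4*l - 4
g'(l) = 4 - 12*l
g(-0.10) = -4.46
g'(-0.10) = 5.20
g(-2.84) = -63.75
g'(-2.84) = 38.08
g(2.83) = -40.73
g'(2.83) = -29.96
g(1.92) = -18.44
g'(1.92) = -19.04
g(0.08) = -3.72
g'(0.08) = 3.04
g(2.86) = -41.64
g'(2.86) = -30.32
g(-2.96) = -68.41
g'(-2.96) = 39.52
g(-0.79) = -10.90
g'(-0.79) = 13.48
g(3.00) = -46.00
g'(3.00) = -32.00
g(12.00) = -820.00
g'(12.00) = -140.00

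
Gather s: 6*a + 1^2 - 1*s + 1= 6*a - s + 2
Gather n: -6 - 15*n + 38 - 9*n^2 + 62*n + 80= -9*n^2 + 47*n + 112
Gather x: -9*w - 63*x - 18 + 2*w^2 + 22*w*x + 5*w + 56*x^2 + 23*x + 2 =2*w^2 - 4*w + 56*x^2 + x*(22*w - 40) - 16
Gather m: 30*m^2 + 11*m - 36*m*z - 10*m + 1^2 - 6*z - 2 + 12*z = 30*m^2 + m*(1 - 36*z) + 6*z - 1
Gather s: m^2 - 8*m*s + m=m^2 - 8*m*s + m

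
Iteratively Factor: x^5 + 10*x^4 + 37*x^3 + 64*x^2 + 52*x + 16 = (x + 2)*(x^4 + 8*x^3 + 21*x^2 + 22*x + 8) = (x + 1)*(x + 2)*(x^3 + 7*x^2 + 14*x + 8) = (x + 1)*(x + 2)*(x + 4)*(x^2 + 3*x + 2) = (x + 1)^2*(x + 2)*(x + 4)*(x + 2)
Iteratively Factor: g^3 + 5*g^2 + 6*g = (g + 2)*(g^2 + 3*g) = (g + 2)*(g + 3)*(g)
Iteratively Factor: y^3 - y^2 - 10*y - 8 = (y + 2)*(y^2 - 3*y - 4) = (y + 1)*(y + 2)*(y - 4)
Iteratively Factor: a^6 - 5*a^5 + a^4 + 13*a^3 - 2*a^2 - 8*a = (a + 1)*(a^5 - 6*a^4 + 7*a^3 + 6*a^2 - 8*a) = a*(a + 1)*(a^4 - 6*a^3 + 7*a^2 + 6*a - 8) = a*(a - 1)*(a + 1)*(a^3 - 5*a^2 + 2*a + 8) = a*(a - 2)*(a - 1)*(a + 1)*(a^2 - 3*a - 4) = a*(a - 4)*(a - 2)*(a - 1)*(a + 1)*(a + 1)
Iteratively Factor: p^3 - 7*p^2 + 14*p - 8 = (p - 2)*(p^2 - 5*p + 4) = (p - 2)*(p - 1)*(p - 4)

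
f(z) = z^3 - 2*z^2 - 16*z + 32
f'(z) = 3*z^2 - 4*z - 16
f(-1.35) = 47.49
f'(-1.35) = -5.13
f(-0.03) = 32.48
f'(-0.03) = -15.88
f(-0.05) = 32.79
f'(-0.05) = -15.79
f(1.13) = 12.81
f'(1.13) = -16.69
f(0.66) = 20.86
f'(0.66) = -17.33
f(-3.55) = 18.86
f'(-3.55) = 36.01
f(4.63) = 14.30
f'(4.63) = 29.79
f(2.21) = -2.33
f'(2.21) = -10.19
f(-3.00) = 35.00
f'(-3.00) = 23.00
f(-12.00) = -1792.00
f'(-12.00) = 464.00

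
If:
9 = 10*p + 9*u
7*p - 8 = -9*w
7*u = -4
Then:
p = 99/70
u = -4/7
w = -19/90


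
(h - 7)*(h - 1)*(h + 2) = h^3 - 6*h^2 - 9*h + 14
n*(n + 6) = n^2 + 6*n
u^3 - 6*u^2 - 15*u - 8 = (u - 8)*(u + 1)^2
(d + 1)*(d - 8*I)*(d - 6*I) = d^3 + d^2 - 14*I*d^2 - 48*d - 14*I*d - 48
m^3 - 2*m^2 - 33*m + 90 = (m - 5)*(m - 3)*(m + 6)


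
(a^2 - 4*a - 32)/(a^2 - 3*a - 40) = (a + 4)/(a + 5)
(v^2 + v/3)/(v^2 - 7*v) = (v + 1/3)/(v - 7)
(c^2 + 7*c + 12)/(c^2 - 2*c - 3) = (c^2 + 7*c + 12)/(c^2 - 2*c - 3)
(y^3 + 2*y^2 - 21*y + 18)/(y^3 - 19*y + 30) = (y^2 + 5*y - 6)/(y^2 + 3*y - 10)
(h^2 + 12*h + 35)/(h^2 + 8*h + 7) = (h + 5)/(h + 1)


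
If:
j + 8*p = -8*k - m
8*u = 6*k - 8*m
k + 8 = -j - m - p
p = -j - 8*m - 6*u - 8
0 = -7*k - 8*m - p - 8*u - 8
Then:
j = -248/21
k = -16/21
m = 8/3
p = 40/21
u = -68/21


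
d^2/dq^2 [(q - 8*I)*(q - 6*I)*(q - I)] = 6*q - 30*I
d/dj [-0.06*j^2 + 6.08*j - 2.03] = 6.08 - 0.12*j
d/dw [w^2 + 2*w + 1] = 2*w + 2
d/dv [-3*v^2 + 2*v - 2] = 2 - 6*v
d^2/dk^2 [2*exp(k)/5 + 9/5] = 2*exp(k)/5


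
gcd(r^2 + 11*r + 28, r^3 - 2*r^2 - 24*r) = r + 4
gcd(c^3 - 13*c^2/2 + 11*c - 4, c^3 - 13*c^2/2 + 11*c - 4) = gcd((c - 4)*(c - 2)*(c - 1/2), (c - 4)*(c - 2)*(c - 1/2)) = c^3 - 13*c^2/2 + 11*c - 4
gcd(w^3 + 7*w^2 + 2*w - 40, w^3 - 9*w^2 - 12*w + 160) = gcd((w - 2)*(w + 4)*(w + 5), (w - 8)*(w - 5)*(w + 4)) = w + 4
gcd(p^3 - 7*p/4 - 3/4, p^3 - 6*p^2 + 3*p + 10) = p + 1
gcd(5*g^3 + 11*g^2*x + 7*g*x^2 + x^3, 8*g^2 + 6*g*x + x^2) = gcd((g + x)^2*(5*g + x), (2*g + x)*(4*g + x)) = 1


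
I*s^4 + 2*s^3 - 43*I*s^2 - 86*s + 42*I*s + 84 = (s - 6)*(s + 7)*(s - 2*I)*(I*s - I)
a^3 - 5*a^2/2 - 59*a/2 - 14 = (a - 7)*(a + 1/2)*(a + 4)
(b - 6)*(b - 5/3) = b^2 - 23*b/3 + 10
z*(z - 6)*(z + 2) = z^3 - 4*z^2 - 12*z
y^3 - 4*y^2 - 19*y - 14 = (y - 7)*(y + 1)*(y + 2)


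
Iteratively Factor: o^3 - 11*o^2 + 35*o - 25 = (o - 5)*(o^2 - 6*o + 5) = (o - 5)*(o - 1)*(o - 5)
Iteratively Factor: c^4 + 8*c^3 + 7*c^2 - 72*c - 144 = (c + 3)*(c^3 + 5*c^2 - 8*c - 48) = (c - 3)*(c + 3)*(c^2 + 8*c + 16) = (c - 3)*(c + 3)*(c + 4)*(c + 4)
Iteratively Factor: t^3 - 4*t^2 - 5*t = (t - 5)*(t^2 + t) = (t - 5)*(t + 1)*(t)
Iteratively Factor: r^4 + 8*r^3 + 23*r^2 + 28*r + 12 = (r + 1)*(r^3 + 7*r^2 + 16*r + 12) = (r + 1)*(r + 2)*(r^2 + 5*r + 6) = (r + 1)*(r + 2)^2*(r + 3)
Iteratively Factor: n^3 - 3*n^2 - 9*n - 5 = (n - 5)*(n^2 + 2*n + 1) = (n - 5)*(n + 1)*(n + 1)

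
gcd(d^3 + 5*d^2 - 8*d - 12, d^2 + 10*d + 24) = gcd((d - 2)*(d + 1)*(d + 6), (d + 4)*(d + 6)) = d + 6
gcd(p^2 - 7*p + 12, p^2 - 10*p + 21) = p - 3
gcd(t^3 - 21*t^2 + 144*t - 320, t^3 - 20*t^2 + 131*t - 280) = t^2 - 13*t + 40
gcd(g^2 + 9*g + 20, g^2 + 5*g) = g + 5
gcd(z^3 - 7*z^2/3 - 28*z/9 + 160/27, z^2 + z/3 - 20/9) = z^2 + z/3 - 20/9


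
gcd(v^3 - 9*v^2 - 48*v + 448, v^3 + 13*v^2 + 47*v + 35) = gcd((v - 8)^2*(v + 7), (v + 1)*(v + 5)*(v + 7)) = v + 7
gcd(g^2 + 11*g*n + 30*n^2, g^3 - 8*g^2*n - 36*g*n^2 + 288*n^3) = g + 6*n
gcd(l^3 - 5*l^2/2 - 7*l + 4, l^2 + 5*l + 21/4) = 1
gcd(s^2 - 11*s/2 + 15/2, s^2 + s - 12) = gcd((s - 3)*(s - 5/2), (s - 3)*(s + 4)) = s - 3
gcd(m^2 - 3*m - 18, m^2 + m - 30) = 1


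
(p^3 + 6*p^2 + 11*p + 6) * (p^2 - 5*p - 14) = p^5 + p^4 - 33*p^3 - 133*p^2 - 184*p - 84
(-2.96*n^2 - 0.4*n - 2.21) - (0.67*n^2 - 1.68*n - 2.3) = -3.63*n^2 + 1.28*n + 0.0899999999999999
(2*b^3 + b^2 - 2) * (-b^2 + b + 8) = -2*b^5 + b^4 + 17*b^3 + 10*b^2 - 2*b - 16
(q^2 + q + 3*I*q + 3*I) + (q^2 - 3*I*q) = 2*q^2 + q + 3*I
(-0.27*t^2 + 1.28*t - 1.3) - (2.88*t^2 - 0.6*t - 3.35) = -3.15*t^2 + 1.88*t + 2.05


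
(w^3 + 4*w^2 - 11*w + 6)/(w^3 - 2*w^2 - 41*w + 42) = (w - 1)/(w - 7)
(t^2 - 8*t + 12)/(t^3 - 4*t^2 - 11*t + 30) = (t - 6)/(t^2 - 2*t - 15)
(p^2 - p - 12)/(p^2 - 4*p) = (p + 3)/p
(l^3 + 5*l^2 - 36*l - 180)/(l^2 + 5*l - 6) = (l^2 - l - 30)/(l - 1)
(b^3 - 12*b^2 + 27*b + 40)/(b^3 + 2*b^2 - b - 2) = (b^2 - 13*b + 40)/(b^2 + b - 2)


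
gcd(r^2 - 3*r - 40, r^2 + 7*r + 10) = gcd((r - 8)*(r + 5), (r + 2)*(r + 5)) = r + 5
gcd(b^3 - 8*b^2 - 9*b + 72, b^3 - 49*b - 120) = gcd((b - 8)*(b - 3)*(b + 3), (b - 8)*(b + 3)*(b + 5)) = b^2 - 5*b - 24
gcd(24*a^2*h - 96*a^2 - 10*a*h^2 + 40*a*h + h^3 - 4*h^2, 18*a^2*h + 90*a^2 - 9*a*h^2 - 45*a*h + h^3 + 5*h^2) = 6*a - h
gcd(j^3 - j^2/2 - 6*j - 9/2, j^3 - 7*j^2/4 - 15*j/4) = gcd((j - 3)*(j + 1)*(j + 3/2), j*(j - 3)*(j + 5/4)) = j - 3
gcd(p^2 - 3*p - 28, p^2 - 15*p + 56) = p - 7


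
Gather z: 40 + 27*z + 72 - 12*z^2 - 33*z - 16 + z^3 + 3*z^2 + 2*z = z^3 - 9*z^2 - 4*z + 96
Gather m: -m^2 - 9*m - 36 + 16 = -m^2 - 9*m - 20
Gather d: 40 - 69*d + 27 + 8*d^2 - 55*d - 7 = 8*d^2 - 124*d + 60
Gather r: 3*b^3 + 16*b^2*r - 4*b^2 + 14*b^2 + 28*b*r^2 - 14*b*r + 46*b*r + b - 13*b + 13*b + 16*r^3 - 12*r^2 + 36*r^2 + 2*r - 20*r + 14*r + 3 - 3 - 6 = 3*b^3 + 10*b^2 + b + 16*r^3 + r^2*(28*b + 24) + r*(16*b^2 + 32*b - 4) - 6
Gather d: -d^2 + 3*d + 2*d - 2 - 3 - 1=-d^2 + 5*d - 6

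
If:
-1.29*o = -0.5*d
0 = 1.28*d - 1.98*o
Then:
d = 0.00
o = 0.00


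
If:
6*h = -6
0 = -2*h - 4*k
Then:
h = -1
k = 1/2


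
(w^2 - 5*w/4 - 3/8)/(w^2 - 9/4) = (4*w + 1)/(2*(2*w + 3))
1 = 1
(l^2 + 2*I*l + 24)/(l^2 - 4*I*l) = (l + 6*I)/l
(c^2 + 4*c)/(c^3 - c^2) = (c + 4)/(c*(c - 1))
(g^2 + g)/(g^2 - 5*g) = (g + 1)/(g - 5)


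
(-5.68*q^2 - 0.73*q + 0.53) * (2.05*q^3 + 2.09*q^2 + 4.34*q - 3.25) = -11.644*q^5 - 13.3677*q^4 - 25.0904*q^3 + 16.3995*q^2 + 4.6727*q - 1.7225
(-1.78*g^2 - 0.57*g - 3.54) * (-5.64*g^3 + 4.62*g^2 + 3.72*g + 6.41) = 10.0392*g^5 - 5.0088*g^4 + 10.7106*g^3 - 29.885*g^2 - 16.8225*g - 22.6914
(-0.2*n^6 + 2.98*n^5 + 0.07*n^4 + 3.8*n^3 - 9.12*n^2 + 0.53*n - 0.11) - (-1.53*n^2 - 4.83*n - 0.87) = -0.2*n^6 + 2.98*n^5 + 0.07*n^4 + 3.8*n^3 - 7.59*n^2 + 5.36*n + 0.76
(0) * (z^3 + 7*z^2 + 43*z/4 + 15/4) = 0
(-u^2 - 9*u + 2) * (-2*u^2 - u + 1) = 2*u^4 + 19*u^3 + 4*u^2 - 11*u + 2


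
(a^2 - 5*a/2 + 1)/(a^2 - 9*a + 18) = (a^2 - 5*a/2 + 1)/(a^2 - 9*a + 18)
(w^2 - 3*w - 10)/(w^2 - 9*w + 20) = (w + 2)/(w - 4)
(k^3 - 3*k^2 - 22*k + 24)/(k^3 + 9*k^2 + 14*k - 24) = (k - 6)/(k + 6)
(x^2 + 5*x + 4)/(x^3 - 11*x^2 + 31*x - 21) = (x^2 + 5*x + 4)/(x^3 - 11*x^2 + 31*x - 21)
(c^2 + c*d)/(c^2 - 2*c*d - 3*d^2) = c/(c - 3*d)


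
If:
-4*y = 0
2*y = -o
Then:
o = 0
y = 0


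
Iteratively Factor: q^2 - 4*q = (q - 4)*(q)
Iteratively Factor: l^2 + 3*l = (l + 3)*(l)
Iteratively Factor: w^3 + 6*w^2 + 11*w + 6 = (w + 3)*(w^2 + 3*w + 2) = (w + 1)*(w + 3)*(w + 2)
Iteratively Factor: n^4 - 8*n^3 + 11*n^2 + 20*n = (n + 1)*(n^3 - 9*n^2 + 20*n) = (n - 5)*(n + 1)*(n^2 - 4*n) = n*(n - 5)*(n + 1)*(n - 4)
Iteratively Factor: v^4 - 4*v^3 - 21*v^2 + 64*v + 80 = (v + 4)*(v^3 - 8*v^2 + 11*v + 20) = (v - 5)*(v + 4)*(v^2 - 3*v - 4) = (v - 5)*(v - 4)*(v + 4)*(v + 1)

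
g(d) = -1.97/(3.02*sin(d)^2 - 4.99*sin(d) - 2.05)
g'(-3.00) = 6.89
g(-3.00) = 1.53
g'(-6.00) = -0.61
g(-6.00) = 0.61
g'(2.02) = -0.02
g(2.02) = 0.48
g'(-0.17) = -9.32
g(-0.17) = 1.76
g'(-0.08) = -4.04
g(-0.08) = 1.21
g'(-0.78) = -1.48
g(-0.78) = -0.67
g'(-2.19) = 0.70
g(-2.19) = -0.49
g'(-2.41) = 1.91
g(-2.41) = -0.75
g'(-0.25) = -31.12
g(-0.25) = 3.12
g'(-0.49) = -14.55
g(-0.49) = -2.04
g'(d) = -1.97*(-6.04*sin(d)*cos(d) + 4.99*cos(d))/(3.02*sin(d)^2 - 4.99*sin(d) - 2.05)^2 = (11.8988*sin(d) - 9.8303)*cos(d)/(-3.02*sin(d)^2 + 4.99*sin(d) + 2.05)^2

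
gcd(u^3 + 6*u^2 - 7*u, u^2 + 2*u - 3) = u - 1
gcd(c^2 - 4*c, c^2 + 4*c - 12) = 1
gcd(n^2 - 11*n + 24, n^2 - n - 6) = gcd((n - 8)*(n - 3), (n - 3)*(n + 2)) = n - 3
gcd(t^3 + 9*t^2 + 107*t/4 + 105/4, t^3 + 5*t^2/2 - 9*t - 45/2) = t^2 + 11*t/2 + 15/2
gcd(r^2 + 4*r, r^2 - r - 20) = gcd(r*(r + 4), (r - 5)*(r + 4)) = r + 4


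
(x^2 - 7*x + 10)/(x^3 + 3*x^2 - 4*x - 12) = (x - 5)/(x^2 + 5*x + 6)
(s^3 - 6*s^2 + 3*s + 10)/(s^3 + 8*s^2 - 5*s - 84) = (s^3 - 6*s^2 + 3*s + 10)/(s^3 + 8*s^2 - 5*s - 84)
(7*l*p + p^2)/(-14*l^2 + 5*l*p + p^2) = p/(-2*l + p)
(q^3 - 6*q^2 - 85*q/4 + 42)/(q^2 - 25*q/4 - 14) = (4*q^2 + 8*q - 21)/(4*q + 7)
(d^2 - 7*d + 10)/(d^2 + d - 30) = (d - 2)/(d + 6)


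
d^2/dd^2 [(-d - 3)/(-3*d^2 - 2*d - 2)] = 2*(4*(d + 3)*(3*d + 1)^2 - (9*d + 11)*(3*d^2 + 2*d + 2))/(3*d^2 + 2*d + 2)^3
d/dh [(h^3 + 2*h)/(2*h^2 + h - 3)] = (-h*(4*h + 1)*(h^2 + 2) + (3*h^2 + 2)*(2*h^2 + h - 3))/(2*h^2 + h - 3)^2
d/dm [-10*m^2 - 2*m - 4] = -20*m - 2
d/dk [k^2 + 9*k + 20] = 2*k + 9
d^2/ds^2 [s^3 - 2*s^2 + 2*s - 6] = 6*s - 4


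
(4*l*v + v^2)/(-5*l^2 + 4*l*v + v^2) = v*(4*l + v)/(-5*l^2 + 4*l*v + v^2)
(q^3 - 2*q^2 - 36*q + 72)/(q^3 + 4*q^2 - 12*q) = (q - 6)/q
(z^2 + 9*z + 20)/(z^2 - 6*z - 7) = (z^2 + 9*z + 20)/(z^2 - 6*z - 7)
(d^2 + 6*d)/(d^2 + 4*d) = (d + 6)/(d + 4)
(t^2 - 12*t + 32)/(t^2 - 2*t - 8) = (t - 8)/(t + 2)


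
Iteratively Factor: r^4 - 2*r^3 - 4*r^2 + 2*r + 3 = (r - 1)*(r^3 - r^2 - 5*r - 3) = (r - 1)*(r + 1)*(r^2 - 2*r - 3) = (r - 3)*(r - 1)*(r + 1)*(r + 1)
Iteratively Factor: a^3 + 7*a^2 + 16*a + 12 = (a + 2)*(a^2 + 5*a + 6) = (a + 2)^2*(a + 3)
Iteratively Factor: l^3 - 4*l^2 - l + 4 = (l - 1)*(l^2 - 3*l - 4) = (l - 1)*(l + 1)*(l - 4)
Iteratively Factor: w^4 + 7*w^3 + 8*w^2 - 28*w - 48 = (w + 3)*(w^3 + 4*w^2 - 4*w - 16) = (w + 2)*(w + 3)*(w^2 + 2*w - 8) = (w + 2)*(w + 3)*(w + 4)*(w - 2)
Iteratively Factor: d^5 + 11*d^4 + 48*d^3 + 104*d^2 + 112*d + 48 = (d + 2)*(d^4 + 9*d^3 + 30*d^2 + 44*d + 24) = (d + 2)^2*(d^3 + 7*d^2 + 16*d + 12) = (d + 2)^3*(d^2 + 5*d + 6) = (d + 2)^3*(d + 3)*(d + 2)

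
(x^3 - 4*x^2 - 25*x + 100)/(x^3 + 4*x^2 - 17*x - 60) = (x - 5)/(x + 3)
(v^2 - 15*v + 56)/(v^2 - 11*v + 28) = (v - 8)/(v - 4)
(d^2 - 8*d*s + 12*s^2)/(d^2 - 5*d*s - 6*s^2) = (d - 2*s)/(d + s)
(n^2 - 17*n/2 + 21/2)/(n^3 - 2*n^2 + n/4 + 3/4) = 2*(n - 7)/(2*n^2 - n - 1)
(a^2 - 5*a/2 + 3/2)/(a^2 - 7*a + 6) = (a - 3/2)/(a - 6)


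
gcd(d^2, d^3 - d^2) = d^2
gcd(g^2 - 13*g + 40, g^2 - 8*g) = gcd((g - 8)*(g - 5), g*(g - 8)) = g - 8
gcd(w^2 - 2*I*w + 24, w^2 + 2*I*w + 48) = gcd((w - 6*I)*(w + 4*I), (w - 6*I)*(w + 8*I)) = w - 6*I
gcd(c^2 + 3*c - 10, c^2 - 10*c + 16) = c - 2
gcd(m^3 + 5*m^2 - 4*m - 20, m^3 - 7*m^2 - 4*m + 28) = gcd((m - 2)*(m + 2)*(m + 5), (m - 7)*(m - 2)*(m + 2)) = m^2 - 4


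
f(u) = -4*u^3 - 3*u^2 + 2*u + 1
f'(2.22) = -70.46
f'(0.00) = 2.00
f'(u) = -12*u^2 - 6*u + 2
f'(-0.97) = -3.47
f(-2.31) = 29.68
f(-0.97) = -0.11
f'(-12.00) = -1654.00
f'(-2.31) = -48.17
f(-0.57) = -0.37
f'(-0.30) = 2.72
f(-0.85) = -0.41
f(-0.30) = 0.24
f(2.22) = -53.11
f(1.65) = -21.84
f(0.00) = 1.00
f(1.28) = -9.74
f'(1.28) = -25.34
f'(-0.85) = -1.57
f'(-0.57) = 1.52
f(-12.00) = 6457.00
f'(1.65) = -40.57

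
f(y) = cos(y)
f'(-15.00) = 0.65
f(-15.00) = -0.76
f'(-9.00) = 0.41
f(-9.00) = -0.91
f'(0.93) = -0.80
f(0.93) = 0.60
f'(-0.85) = 0.75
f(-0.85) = 0.66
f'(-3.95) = -0.72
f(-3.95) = -0.69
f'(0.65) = -0.61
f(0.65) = 0.80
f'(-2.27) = 0.77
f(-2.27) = -0.64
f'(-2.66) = 0.46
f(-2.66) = -0.89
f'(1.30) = -0.96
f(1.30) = 0.27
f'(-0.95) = 0.81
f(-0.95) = 0.58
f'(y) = -sin(y)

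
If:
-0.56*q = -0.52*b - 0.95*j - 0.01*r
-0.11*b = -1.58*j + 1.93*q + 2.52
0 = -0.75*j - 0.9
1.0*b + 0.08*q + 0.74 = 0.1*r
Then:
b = -0.30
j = -1.20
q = -2.27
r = 2.56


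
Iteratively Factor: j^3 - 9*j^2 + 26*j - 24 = (j - 4)*(j^2 - 5*j + 6) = (j - 4)*(j - 3)*(j - 2)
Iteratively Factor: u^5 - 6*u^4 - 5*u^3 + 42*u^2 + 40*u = (u)*(u^4 - 6*u^3 - 5*u^2 + 42*u + 40) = u*(u - 4)*(u^3 - 2*u^2 - 13*u - 10) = u*(u - 4)*(u + 1)*(u^2 - 3*u - 10) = u*(u - 4)*(u + 1)*(u + 2)*(u - 5)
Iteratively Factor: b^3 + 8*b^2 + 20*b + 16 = (b + 4)*(b^2 + 4*b + 4) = (b + 2)*(b + 4)*(b + 2)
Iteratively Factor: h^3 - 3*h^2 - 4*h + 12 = (h - 2)*(h^2 - h - 6) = (h - 2)*(h + 2)*(h - 3)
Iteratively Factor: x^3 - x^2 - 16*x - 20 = (x + 2)*(x^2 - 3*x - 10) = (x + 2)^2*(x - 5)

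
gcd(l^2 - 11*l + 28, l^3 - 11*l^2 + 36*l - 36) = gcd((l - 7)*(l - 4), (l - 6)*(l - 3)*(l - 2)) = 1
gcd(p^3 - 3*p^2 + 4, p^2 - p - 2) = p^2 - p - 2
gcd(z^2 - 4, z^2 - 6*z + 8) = z - 2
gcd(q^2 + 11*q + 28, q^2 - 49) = q + 7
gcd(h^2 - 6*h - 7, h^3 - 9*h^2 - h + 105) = h - 7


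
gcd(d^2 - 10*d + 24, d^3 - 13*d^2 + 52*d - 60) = d - 6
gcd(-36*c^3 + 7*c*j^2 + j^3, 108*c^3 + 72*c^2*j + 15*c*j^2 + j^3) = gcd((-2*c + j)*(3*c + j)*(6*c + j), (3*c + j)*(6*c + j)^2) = 18*c^2 + 9*c*j + j^2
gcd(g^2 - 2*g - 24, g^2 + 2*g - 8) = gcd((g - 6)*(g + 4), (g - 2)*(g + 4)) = g + 4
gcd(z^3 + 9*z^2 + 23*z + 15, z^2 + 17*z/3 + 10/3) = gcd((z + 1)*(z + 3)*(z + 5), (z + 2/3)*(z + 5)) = z + 5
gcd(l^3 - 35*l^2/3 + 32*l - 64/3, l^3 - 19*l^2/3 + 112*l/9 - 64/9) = l^2 - 11*l/3 + 8/3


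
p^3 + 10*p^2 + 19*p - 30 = (p - 1)*(p + 5)*(p + 6)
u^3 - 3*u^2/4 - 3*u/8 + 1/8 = (u - 1)*(u - 1/4)*(u + 1/2)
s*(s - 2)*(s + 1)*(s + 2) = s^4 + s^3 - 4*s^2 - 4*s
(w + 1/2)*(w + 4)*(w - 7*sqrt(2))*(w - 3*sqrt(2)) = w^4 - 10*sqrt(2)*w^3 + 9*w^3/2 - 45*sqrt(2)*w^2 + 44*w^2 - 20*sqrt(2)*w + 189*w + 84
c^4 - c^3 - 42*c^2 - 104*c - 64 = (c - 8)*(c + 1)*(c + 2)*(c + 4)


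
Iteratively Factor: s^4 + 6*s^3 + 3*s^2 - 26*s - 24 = (s + 4)*(s^3 + 2*s^2 - 5*s - 6) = (s - 2)*(s + 4)*(s^2 + 4*s + 3) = (s - 2)*(s + 1)*(s + 4)*(s + 3)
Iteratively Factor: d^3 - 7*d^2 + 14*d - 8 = (d - 2)*(d^2 - 5*d + 4) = (d - 4)*(d - 2)*(d - 1)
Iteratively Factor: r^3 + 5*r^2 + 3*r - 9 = (r + 3)*(r^2 + 2*r - 3) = (r - 1)*(r + 3)*(r + 3)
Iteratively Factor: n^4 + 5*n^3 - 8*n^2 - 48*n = (n - 3)*(n^3 + 8*n^2 + 16*n) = (n - 3)*(n + 4)*(n^2 + 4*n) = n*(n - 3)*(n + 4)*(n + 4)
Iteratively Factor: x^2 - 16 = (x - 4)*(x + 4)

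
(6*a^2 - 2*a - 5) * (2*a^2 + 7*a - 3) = 12*a^4 + 38*a^3 - 42*a^2 - 29*a + 15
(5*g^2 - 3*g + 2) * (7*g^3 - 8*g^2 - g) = 35*g^5 - 61*g^4 + 33*g^3 - 13*g^2 - 2*g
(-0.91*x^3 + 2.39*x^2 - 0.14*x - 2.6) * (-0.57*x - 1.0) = 0.5187*x^4 - 0.4523*x^3 - 2.3102*x^2 + 1.622*x + 2.6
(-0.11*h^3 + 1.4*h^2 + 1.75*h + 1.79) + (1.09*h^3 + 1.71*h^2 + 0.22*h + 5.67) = 0.98*h^3 + 3.11*h^2 + 1.97*h + 7.46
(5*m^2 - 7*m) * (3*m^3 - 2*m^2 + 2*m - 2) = 15*m^5 - 31*m^4 + 24*m^3 - 24*m^2 + 14*m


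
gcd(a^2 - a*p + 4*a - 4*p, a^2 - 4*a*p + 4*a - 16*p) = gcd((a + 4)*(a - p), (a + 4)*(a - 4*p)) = a + 4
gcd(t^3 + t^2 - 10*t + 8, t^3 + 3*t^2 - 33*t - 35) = 1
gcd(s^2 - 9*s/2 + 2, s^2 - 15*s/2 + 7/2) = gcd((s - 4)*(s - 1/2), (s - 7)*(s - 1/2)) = s - 1/2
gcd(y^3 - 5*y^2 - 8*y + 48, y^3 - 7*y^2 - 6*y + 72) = y^2 - y - 12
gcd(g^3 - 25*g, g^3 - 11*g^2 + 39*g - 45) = g - 5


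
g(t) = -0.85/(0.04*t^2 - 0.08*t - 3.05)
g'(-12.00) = -0.07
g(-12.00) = -0.23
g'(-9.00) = -0.82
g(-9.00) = -0.93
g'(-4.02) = -0.08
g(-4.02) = 0.41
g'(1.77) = 0.01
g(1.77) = 0.28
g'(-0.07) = -0.01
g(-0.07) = 0.28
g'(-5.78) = -0.29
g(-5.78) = 0.68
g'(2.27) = 0.01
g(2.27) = 0.28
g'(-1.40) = -0.02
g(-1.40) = 0.30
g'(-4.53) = -0.11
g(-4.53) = 0.46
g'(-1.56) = -0.02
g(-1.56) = 0.30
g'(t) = -0.85*(0.08 - 0.08*t)/(0.04*t^2 - 0.08*t - 3.05)^2 = 0.068*(t - 1)/(-0.04*t^2 + 0.08*t + 3.05)^2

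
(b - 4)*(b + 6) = b^2 + 2*b - 24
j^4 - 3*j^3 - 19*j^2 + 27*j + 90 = (j - 5)*(j - 3)*(j + 2)*(j + 3)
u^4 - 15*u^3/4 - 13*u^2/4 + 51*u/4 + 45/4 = (u - 3)^2*(u + 1)*(u + 5/4)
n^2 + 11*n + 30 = (n + 5)*(n + 6)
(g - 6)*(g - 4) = g^2 - 10*g + 24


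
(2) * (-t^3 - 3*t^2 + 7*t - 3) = -2*t^3 - 6*t^2 + 14*t - 6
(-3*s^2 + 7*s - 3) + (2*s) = -3*s^2 + 9*s - 3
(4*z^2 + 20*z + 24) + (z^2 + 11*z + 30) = 5*z^2 + 31*z + 54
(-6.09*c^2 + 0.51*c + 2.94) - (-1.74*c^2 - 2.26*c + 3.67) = -4.35*c^2 + 2.77*c - 0.73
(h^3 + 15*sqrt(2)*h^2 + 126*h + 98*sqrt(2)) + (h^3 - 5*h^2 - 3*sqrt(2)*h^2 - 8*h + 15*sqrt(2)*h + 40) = 2*h^3 - 5*h^2 + 12*sqrt(2)*h^2 + 15*sqrt(2)*h + 118*h + 40 + 98*sqrt(2)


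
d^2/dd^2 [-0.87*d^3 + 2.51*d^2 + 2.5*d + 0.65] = 5.02 - 5.22*d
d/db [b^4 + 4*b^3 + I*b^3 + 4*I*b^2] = b*(4*b^2 + 3*b*(4 + I) + 8*I)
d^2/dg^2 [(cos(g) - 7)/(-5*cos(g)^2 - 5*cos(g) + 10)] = (9*(1 - cos(2*g))^2*cos(g) - 29*(1 - cos(2*g))^2 + 45*cos(g) - 154*cos(2*g) - 3*cos(3*g) - 2*cos(5*g) + 114)/(20*(cos(g) - 1)^3*(cos(g) + 2)^3)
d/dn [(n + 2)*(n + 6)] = 2*n + 8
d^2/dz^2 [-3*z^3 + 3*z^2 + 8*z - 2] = 6 - 18*z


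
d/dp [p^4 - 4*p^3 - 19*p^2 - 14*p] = 4*p^3 - 12*p^2 - 38*p - 14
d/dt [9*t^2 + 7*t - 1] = 18*t + 7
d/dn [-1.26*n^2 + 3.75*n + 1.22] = 3.75 - 2.52*n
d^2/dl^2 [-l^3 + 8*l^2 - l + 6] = 16 - 6*l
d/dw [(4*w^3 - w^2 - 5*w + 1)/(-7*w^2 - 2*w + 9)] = (-28*w^4 - 16*w^3 + 75*w^2 - 4*w - 43)/(49*w^4 + 28*w^3 - 122*w^2 - 36*w + 81)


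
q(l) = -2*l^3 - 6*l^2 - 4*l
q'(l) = -6*l^2 - 12*l - 4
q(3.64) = -190.51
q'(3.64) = -127.18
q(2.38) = -70.47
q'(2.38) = -66.55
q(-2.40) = 2.69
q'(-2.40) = -9.76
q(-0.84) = 0.31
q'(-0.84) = 1.85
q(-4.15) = 56.21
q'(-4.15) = -57.54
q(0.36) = -2.31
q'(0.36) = -9.10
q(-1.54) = -0.77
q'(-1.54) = 0.25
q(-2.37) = 2.40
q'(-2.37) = -9.26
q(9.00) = -1980.00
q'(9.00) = -598.00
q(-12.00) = 2640.00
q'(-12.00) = -724.00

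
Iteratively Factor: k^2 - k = (k)*(k - 1)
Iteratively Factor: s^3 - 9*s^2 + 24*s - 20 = (s - 2)*(s^2 - 7*s + 10) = (s - 5)*(s - 2)*(s - 2)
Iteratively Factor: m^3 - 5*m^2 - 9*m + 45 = (m - 5)*(m^2 - 9) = (m - 5)*(m + 3)*(m - 3)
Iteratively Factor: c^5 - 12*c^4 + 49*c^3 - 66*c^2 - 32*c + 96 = (c - 4)*(c^4 - 8*c^3 + 17*c^2 + 2*c - 24) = (c - 4)*(c + 1)*(c^3 - 9*c^2 + 26*c - 24) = (c - 4)^2*(c + 1)*(c^2 - 5*c + 6) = (c - 4)^2*(c - 2)*(c + 1)*(c - 3)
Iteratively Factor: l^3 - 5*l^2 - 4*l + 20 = (l + 2)*(l^2 - 7*l + 10) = (l - 2)*(l + 2)*(l - 5)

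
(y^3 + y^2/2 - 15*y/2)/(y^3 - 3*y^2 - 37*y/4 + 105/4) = 2*y/(2*y - 7)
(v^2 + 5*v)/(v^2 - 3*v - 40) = v/(v - 8)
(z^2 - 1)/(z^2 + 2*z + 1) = (z - 1)/(z + 1)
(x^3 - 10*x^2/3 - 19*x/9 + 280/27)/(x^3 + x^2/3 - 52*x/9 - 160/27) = (3*x - 7)/(3*x + 4)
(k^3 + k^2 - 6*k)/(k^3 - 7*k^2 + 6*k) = (k^2 + k - 6)/(k^2 - 7*k + 6)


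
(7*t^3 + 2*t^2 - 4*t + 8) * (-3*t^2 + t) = -21*t^5 + t^4 + 14*t^3 - 28*t^2 + 8*t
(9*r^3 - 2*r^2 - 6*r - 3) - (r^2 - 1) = 9*r^3 - 3*r^2 - 6*r - 2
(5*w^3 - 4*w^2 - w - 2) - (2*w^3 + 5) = 3*w^3 - 4*w^2 - w - 7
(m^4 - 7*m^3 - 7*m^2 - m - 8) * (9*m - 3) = 9*m^5 - 66*m^4 - 42*m^3 + 12*m^2 - 69*m + 24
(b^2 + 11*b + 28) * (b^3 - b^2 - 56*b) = b^5 + 10*b^4 - 39*b^3 - 644*b^2 - 1568*b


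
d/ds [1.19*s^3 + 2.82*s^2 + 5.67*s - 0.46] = 3.57*s^2 + 5.64*s + 5.67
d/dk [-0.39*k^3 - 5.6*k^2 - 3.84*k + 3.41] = -1.17*k^2 - 11.2*k - 3.84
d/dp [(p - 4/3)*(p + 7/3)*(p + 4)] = 3*p^2 + 10*p + 8/9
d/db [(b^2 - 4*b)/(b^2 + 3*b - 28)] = 7/(b^2 + 14*b + 49)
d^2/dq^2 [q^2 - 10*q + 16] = 2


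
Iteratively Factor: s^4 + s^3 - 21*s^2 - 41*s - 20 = (s + 4)*(s^3 - 3*s^2 - 9*s - 5) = (s + 1)*(s + 4)*(s^2 - 4*s - 5) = (s + 1)^2*(s + 4)*(s - 5)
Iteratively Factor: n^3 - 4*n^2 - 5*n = (n - 5)*(n^2 + n) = n*(n - 5)*(n + 1)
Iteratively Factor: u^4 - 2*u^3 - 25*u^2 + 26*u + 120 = (u + 2)*(u^3 - 4*u^2 - 17*u + 60) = (u + 2)*(u + 4)*(u^2 - 8*u + 15) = (u - 5)*(u + 2)*(u + 4)*(u - 3)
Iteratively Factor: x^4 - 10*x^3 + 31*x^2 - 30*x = (x - 2)*(x^3 - 8*x^2 + 15*x) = (x - 5)*(x - 2)*(x^2 - 3*x) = x*(x - 5)*(x - 2)*(x - 3)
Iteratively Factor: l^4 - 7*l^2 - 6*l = (l - 3)*(l^3 + 3*l^2 + 2*l) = (l - 3)*(l + 1)*(l^2 + 2*l) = (l - 3)*(l + 1)*(l + 2)*(l)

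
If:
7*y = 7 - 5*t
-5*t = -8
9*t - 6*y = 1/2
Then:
No Solution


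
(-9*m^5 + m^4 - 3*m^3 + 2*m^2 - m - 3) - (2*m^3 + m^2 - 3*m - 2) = -9*m^5 + m^4 - 5*m^3 + m^2 + 2*m - 1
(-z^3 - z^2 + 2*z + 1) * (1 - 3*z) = 3*z^4 + 2*z^3 - 7*z^2 - z + 1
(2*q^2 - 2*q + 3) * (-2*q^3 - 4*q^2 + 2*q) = -4*q^5 - 4*q^4 + 6*q^3 - 16*q^2 + 6*q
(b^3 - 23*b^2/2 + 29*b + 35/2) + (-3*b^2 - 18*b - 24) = b^3 - 29*b^2/2 + 11*b - 13/2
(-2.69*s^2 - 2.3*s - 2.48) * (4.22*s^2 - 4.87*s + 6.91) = -11.3518*s^4 + 3.3943*s^3 - 17.8525*s^2 - 3.8154*s - 17.1368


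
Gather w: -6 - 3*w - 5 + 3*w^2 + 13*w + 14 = 3*w^2 + 10*w + 3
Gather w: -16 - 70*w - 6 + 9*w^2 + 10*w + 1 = 9*w^2 - 60*w - 21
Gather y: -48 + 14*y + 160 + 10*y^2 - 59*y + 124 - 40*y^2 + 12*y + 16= -30*y^2 - 33*y + 252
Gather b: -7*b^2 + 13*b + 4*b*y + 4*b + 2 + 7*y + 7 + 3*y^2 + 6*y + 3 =-7*b^2 + b*(4*y + 17) + 3*y^2 + 13*y + 12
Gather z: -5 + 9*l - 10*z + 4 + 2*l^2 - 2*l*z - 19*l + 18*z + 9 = 2*l^2 - 10*l + z*(8 - 2*l) + 8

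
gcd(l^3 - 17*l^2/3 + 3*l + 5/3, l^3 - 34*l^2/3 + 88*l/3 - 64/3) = 1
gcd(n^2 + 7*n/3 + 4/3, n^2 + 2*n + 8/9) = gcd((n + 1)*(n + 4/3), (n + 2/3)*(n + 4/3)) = n + 4/3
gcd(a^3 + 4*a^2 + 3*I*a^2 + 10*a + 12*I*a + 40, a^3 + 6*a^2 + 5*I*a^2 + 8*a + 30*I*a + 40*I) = a^2 + a*(4 + 5*I) + 20*I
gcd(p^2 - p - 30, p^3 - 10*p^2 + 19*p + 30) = p - 6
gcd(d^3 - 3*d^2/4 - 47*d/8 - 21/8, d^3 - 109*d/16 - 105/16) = d^2 - 5*d/4 - 21/4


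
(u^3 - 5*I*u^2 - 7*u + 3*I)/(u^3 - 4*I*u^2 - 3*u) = (u - I)/u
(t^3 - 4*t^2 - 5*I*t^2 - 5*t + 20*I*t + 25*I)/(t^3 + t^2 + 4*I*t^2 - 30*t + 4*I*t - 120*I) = (t^2 + t*(1 - 5*I) - 5*I)/(t^2 + t*(6 + 4*I) + 24*I)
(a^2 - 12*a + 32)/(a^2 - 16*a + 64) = (a - 4)/(a - 8)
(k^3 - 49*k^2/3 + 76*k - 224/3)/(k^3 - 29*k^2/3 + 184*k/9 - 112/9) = 3*(k - 8)/(3*k - 4)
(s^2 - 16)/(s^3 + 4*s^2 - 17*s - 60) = (s + 4)/(s^2 + 8*s + 15)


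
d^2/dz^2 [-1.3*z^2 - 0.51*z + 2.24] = -2.60000000000000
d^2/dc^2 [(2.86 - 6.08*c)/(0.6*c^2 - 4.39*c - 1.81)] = ((1.2*c - 4.39)*(2.4*c - 8.78)*(6.08*c - 2.86) + (21.888*c - 56.8144)*(-0.6*c^2 + 4.39*c + 1.81))/(-0.6*c^2 + 4.39*c + 1.81)^3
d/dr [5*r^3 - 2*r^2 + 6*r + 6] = 15*r^2 - 4*r + 6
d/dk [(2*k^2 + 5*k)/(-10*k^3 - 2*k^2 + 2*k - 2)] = (k*(2*k + 5)*(15*k^2 + 2*k - 1) - (4*k + 5)*(5*k^3 + k^2 - k + 1))/(2*(5*k^3 + k^2 - k + 1)^2)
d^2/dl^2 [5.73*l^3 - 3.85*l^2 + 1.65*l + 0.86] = 34.38*l - 7.7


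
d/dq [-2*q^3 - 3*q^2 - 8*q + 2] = -6*q^2 - 6*q - 8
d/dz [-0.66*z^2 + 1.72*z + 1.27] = 1.72 - 1.32*z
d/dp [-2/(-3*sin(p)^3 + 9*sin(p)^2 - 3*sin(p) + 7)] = 6*(-3*sin(p)^2 + 6*sin(p) - 1)*cos(p)/(3*sin(p)^3 - 9*sin(p)^2 + 3*sin(p) - 7)^2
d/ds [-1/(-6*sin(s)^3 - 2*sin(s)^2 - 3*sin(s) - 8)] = (-4*sin(s) + 9*cos(2*s) - 12)*cos(s)/(6*sin(s)^3 + 2*sin(s)^2 + 3*sin(s) + 8)^2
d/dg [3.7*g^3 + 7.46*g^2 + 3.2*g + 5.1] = 11.1*g^2 + 14.92*g + 3.2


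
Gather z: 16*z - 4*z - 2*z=10*z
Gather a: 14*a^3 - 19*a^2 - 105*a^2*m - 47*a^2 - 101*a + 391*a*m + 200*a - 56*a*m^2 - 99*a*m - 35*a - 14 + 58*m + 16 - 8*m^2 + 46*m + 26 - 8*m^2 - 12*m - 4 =14*a^3 + a^2*(-105*m - 66) + a*(-56*m^2 + 292*m + 64) - 16*m^2 + 92*m + 24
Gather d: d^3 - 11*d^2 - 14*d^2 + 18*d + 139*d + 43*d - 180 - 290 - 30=d^3 - 25*d^2 + 200*d - 500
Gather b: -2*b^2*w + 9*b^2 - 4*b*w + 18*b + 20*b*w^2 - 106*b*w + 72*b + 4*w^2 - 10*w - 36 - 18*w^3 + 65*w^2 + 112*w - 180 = b^2*(9 - 2*w) + b*(20*w^2 - 110*w + 90) - 18*w^3 + 69*w^2 + 102*w - 216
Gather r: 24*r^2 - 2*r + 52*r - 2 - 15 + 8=24*r^2 + 50*r - 9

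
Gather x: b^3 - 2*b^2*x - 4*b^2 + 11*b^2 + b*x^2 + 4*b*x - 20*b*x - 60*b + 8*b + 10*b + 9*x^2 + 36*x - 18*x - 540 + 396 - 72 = b^3 + 7*b^2 - 42*b + x^2*(b + 9) + x*(-2*b^2 - 16*b + 18) - 216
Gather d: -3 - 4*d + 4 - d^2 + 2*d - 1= -d^2 - 2*d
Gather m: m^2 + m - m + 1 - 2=m^2 - 1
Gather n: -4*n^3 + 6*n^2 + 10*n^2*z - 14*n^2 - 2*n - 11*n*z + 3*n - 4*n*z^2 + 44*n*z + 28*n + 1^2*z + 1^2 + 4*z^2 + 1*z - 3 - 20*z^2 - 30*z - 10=-4*n^3 + n^2*(10*z - 8) + n*(-4*z^2 + 33*z + 29) - 16*z^2 - 28*z - 12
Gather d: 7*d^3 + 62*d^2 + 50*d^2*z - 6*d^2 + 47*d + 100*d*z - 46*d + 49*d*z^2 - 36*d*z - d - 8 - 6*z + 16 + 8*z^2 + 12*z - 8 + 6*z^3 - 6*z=7*d^3 + d^2*(50*z + 56) + d*(49*z^2 + 64*z) + 6*z^3 + 8*z^2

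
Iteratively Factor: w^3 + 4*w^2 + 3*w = (w + 1)*(w^2 + 3*w) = w*(w + 1)*(w + 3)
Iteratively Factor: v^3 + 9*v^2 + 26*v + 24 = (v + 4)*(v^2 + 5*v + 6) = (v + 3)*(v + 4)*(v + 2)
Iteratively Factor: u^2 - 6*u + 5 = (u - 1)*(u - 5)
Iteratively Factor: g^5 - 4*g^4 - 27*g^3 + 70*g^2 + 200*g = (g - 5)*(g^4 + g^3 - 22*g^2 - 40*g) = (g - 5)*(g + 4)*(g^3 - 3*g^2 - 10*g) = (g - 5)*(g + 2)*(g + 4)*(g^2 - 5*g) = g*(g - 5)*(g + 2)*(g + 4)*(g - 5)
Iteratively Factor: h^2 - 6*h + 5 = (h - 5)*(h - 1)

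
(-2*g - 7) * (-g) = 2*g^2 + 7*g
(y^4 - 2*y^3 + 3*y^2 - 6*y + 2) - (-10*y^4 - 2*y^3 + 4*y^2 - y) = 11*y^4 - y^2 - 5*y + 2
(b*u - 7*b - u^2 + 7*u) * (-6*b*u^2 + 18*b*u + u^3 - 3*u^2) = -6*b^2*u^3 + 60*b^2*u^2 - 126*b^2*u + 7*b*u^4 - 70*b*u^3 + 147*b*u^2 - u^5 + 10*u^4 - 21*u^3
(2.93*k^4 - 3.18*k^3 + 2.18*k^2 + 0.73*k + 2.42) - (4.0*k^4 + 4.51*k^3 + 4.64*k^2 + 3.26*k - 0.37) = -1.07*k^4 - 7.69*k^3 - 2.46*k^2 - 2.53*k + 2.79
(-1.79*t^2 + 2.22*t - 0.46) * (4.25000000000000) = -7.6075*t^2 + 9.435*t - 1.955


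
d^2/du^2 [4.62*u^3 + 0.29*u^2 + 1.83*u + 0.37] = 27.72*u + 0.58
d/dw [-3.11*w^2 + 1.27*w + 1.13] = 1.27 - 6.22*w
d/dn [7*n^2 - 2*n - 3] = 14*n - 2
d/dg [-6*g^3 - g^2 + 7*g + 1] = -18*g^2 - 2*g + 7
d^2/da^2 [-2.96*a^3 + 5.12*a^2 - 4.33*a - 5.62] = 10.24 - 17.76*a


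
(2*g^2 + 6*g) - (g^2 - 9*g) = g^2 + 15*g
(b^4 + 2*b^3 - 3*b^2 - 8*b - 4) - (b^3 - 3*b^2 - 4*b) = b^4 + b^3 - 4*b - 4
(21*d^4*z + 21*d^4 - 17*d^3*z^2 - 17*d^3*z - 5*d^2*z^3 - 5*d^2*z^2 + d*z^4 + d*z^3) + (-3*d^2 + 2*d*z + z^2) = 21*d^4*z + 21*d^4 - 17*d^3*z^2 - 17*d^3*z - 5*d^2*z^3 - 5*d^2*z^2 - 3*d^2 + d*z^4 + d*z^3 + 2*d*z + z^2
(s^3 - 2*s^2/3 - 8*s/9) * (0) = 0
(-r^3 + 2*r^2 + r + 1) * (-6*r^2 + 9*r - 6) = 6*r^5 - 21*r^4 + 18*r^3 - 9*r^2 + 3*r - 6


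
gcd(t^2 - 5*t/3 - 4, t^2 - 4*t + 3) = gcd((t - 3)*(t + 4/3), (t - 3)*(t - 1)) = t - 3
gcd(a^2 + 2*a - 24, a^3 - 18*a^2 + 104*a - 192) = a - 4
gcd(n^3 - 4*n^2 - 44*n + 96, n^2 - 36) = n + 6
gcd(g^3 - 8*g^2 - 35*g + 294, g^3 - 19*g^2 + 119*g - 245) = g^2 - 14*g + 49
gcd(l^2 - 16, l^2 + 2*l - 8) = l + 4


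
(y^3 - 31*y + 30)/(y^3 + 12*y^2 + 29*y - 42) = (y - 5)/(y + 7)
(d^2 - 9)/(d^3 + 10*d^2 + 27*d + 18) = (d - 3)/(d^2 + 7*d + 6)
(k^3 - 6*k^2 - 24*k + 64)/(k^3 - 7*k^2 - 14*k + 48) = (k + 4)/(k + 3)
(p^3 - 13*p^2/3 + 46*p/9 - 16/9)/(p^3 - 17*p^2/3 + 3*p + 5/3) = (9*p^2 - 30*p + 16)/(3*(3*p^2 - 14*p - 5))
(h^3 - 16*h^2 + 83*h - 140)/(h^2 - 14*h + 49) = (h^2 - 9*h + 20)/(h - 7)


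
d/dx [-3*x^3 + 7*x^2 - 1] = x*(14 - 9*x)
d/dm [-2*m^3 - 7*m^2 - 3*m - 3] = -6*m^2 - 14*m - 3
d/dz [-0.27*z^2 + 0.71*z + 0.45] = 0.71 - 0.54*z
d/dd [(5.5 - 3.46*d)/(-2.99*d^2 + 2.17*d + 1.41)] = (-10.3454*d^2 + 32.89*d - 16.8136)/(8.9401*d^4 - 12.9766*d^3 - 3.7229*d^2 + 6.1194*d + 1.9881)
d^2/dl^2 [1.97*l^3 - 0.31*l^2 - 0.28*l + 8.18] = 11.82*l - 0.62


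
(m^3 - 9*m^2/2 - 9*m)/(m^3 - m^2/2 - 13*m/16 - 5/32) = 16*m*(-2*m^2 + 9*m + 18)/(-32*m^3 + 16*m^2 + 26*m + 5)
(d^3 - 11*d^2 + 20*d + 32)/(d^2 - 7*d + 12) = (d^2 - 7*d - 8)/(d - 3)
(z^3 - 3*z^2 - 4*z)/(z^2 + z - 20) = z*(z + 1)/(z + 5)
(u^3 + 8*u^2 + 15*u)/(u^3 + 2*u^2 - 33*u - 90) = u/(u - 6)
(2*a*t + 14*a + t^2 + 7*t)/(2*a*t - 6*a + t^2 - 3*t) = (t + 7)/(t - 3)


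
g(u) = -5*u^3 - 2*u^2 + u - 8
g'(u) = -15*u^2 - 4*u + 1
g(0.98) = -13.65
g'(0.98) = -17.33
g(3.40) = -224.24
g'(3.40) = -186.00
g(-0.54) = -8.34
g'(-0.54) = -1.21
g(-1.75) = 10.92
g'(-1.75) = -37.94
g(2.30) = -77.12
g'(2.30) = -87.55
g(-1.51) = 3.14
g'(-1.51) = -27.16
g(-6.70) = 1399.34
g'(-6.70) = -645.55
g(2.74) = -123.13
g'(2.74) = -122.57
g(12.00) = -8924.00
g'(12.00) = -2207.00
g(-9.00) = 3466.00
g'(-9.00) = -1178.00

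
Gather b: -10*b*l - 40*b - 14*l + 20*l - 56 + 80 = b*(-10*l - 40) + 6*l + 24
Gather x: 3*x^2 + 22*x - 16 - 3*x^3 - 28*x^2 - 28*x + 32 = -3*x^3 - 25*x^2 - 6*x + 16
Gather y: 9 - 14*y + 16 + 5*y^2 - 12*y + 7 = 5*y^2 - 26*y + 32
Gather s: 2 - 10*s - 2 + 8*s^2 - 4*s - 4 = 8*s^2 - 14*s - 4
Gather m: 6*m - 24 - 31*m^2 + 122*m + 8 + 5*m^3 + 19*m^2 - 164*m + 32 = 5*m^3 - 12*m^2 - 36*m + 16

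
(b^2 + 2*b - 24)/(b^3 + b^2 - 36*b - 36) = (b - 4)/(b^2 - 5*b - 6)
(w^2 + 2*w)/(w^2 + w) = (w + 2)/(w + 1)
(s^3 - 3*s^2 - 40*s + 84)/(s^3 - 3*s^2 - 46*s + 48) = (s^2 - 9*s + 14)/(s^2 - 9*s + 8)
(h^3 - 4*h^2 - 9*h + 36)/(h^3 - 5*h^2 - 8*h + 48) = (h - 3)/(h - 4)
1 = 1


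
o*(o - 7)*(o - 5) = o^3 - 12*o^2 + 35*o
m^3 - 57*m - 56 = (m - 8)*(m + 1)*(m + 7)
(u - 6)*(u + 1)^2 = u^3 - 4*u^2 - 11*u - 6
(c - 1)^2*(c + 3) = c^3 + c^2 - 5*c + 3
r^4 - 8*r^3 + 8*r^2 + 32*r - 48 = (r - 6)*(r - 2)^2*(r + 2)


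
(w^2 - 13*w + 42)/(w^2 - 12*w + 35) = (w - 6)/(w - 5)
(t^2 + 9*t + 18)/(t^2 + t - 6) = (t + 6)/(t - 2)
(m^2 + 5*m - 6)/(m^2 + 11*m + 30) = (m - 1)/(m + 5)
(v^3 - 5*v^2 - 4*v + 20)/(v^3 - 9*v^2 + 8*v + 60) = (v - 2)/(v - 6)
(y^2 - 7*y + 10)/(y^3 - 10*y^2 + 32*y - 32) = (y - 5)/(y^2 - 8*y + 16)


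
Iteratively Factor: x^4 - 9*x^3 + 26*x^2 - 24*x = (x)*(x^3 - 9*x^2 + 26*x - 24) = x*(x - 4)*(x^2 - 5*x + 6) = x*(x - 4)*(x - 3)*(x - 2)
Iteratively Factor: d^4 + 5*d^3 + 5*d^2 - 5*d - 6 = (d - 1)*(d^3 + 6*d^2 + 11*d + 6) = (d - 1)*(d + 2)*(d^2 + 4*d + 3) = (d - 1)*(d + 1)*(d + 2)*(d + 3)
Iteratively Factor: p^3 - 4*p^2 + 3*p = (p)*(p^2 - 4*p + 3) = p*(p - 1)*(p - 3)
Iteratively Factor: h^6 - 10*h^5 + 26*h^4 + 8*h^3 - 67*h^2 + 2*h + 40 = (h - 1)*(h^5 - 9*h^4 + 17*h^3 + 25*h^2 - 42*h - 40) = (h - 5)*(h - 1)*(h^4 - 4*h^3 - 3*h^2 + 10*h + 8) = (h - 5)*(h - 1)*(h + 1)*(h^3 - 5*h^2 + 2*h + 8) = (h - 5)*(h - 1)*(h + 1)^2*(h^2 - 6*h + 8) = (h - 5)*(h - 4)*(h - 1)*(h + 1)^2*(h - 2)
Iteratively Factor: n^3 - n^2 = (n - 1)*(n^2) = n*(n - 1)*(n)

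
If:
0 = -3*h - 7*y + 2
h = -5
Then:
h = -5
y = 17/7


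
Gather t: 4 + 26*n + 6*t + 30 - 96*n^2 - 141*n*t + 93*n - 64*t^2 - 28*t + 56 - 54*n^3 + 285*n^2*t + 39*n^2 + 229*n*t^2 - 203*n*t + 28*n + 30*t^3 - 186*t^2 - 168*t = -54*n^3 - 57*n^2 + 147*n + 30*t^3 + t^2*(229*n - 250) + t*(285*n^2 - 344*n - 190) + 90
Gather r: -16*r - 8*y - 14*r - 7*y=-30*r - 15*y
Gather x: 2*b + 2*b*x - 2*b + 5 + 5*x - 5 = x*(2*b + 5)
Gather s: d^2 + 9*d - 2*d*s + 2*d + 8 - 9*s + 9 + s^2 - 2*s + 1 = d^2 + 11*d + s^2 + s*(-2*d - 11) + 18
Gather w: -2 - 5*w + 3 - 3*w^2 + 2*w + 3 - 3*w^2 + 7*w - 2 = -6*w^2 + 4*w + 2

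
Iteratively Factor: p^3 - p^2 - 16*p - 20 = (p + 2)*(p^2 - 3*p - 10) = (p + 2)^2*(p - 5)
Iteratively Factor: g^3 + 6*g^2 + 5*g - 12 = (g + 3)*(g^2 + 3*g - 4) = (g + 3)*(g + 4)*(g - 1)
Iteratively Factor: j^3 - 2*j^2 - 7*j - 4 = (j - 4)*(j^2 + 2*j + 1) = (j - 4)*(j + 1)*(j + 1)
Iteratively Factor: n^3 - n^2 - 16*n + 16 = (n - 1)*(n^2 - 16) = (n - 1)*(n + 4)*(n - 4)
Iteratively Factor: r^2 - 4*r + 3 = (r - 3)*(r - 1)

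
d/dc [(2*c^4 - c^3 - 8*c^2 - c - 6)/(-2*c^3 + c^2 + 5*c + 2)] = (-4*c^6 + 4*c^5 + 13*c^4 + 2*c^3 - 81*c^2 - 20*c + 28)/(4*c^6 - 4*c^5 - 19*c^4 + 2*c^3 + 29*c^2 + 20*c + 4)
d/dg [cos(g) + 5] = -sin(g)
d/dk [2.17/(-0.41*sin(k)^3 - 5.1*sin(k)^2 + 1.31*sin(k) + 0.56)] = (2.6691*sin(k)^2 + 22.134*sin(k) - 2.8427)*cos(k)/(0.41*sin(k)^3 + 5.1*sin(k)^2 - 1.31*sin(k) - 0.56)^2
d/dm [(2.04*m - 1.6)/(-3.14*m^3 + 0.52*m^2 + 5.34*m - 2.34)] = (12.8112*m^3 - 16.1328*m^2 + 1.664*m + 3.7704)/(9.8596*m^6 - 3.2656*m^5 - 33.2648*m^4 + 20.2488*m^3 + 26.082*m^2 - 24.9912*m + 5.4756)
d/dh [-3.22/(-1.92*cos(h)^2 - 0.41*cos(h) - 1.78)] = (12.3648*cos(h) + 1.3202)*sin(h)/(1.92*cos(h)^2 + 0.41*cos(h) + 1.78)^2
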